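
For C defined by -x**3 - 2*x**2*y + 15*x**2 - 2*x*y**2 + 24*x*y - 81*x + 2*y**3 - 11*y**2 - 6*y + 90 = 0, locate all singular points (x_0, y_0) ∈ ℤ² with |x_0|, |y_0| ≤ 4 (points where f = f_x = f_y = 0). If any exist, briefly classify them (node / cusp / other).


Singular points: {(3, 3)}; classification: cusp.

Compute partial derivatives:
  f_x = -3*x**2 - 4*x*y + 30*x - 2*y**2 + 24*y - 81.
  f_y = -2*x**2 - 4*x*y + 24*x + 6*y**2 - 22*y - 6.
Scan x_0 ∈ {−4, ..., 4}. For each x_0, f_y(x_0, y) is a polynomial in y; find its integer roots y ∈ {−4, ..., 4}, then test f_x and f at those candidates.
  x = -4: f_y(-4, y) = 6*y**2 - 6*y - 134; no integer root y with |y| ≤ 4.
  x = -3: f_y(-3, y) = 6*y**2 - 10*y - 96; no integer root y with |y| ≤ 4.
  x = -2: f_y(-2, y) = 6*y**2 - 14*y - 62; no integer root y with |y| ≤ 4.
  x = -1: f_y(-1, y) = 6*y**2 - 18*y - 32; no integer root y with |y| ≤ 4.
  x = 0: f_y(0, y) = 6*y**2 - 22*y - 6; no integer root y with |y| ≤ 4.
  x = 1: f_y(1, y) = 6*y**2 - 26*y + 16; no integer root y with |y| ≤ 4.
  x = 2: f_y(2, y) = 6*y**2 - 30*y + 34; no integer root y with |y| ≤ 4.
  x = 3: f_y(3, y) = 6*y**2 - 34*y + 48; vanishes at y ∈ {3}. (3, 3): f_x = 0, f = 0 — SINGULAR.
  x = 4: f_y(4, y) = 6*y**2 - 38*y + 58; no integer root y with |y| ≤ 4.
Only singular point on the grid: (3, 3).
Classify: substitute x = 3 + u, y = 3 + v and expand: f = -u**3 - 2*u**2*v - 2*u*v**2 + 2*v**3 + v**2.
No constant or linear terms (consistent with a singular point). Quadratic part: v**2. Cubic part: -u**3 - 2*u**2*v - 2*u*v**2 + 2*v**3.
The quadratic part v**2 is a perfect square, so there is a single (double) tangent line v = 0, i.e. y = 3. Restricting the cubic part to that line (v = 0) leaves -u**3 ≠ 0, so f is not divisible by v and the branch is v² ≈ u**3 to lowest order — this is a cusp.
Classification: cusp.


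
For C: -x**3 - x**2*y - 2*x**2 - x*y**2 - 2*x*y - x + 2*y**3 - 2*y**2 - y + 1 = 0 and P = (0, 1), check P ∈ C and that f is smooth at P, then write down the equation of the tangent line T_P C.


Tangent line at P: -4*x + y - 1 = 0.

Step 1: f(0, 1) = 0, so P lies on C.
Step 2: partial derivatives
  f_x(x, y) = -3*x**2 - 2*x*y - 4*x - y**2 - 2*y - 1, f_y(x, y) = -x**2 - 2*x*y - 2*x + 6*y**2 - 4*y - 1.
  f_x(P) = -4, f_y(P) = 1 (gradient nonzero, so P is smooth).
Step 3: tangent line at P: -4·(x − 0) + 1·(y − 1) = 0.
Expanding: -4*x + y - 1 = 0.


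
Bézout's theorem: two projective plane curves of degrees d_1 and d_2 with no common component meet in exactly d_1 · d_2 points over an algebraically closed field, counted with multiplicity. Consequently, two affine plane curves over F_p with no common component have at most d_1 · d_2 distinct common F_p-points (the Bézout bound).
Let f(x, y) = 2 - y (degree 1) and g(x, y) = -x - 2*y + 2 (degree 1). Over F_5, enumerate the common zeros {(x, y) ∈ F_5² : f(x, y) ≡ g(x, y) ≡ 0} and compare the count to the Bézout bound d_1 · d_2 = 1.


Common zeros: {(3, 2)}; count = 1; Bézout bound = 1.

deg(f) = 1, deg(g) = 1, so Bézout bound = 1.
Scan x ∈ F_5. For each x, list the y ∈ F_5 with f(x, y) ≡ 0 and those with g(x, y) ≡ 0 (mod 5); the common zeros in that column are the intersection.
  x = 0: f ≡ 0 at y ∈ {2}; g ≡ 0 at y ∈ {1}; common: ∅.
  x = 1: f ≡ 0 at y ∈ {2}; g ≡ 0 at y ∈ {3}; common: ∅.
  x = 2: f ≡ 0 at y ∈ {2}; g ≡ 0 at y ∈ {0}; common: ∅.
  x = 3: f ≡ 0 at y ∈ {2}; g ≡ 0 at y ∈ {2}; common: {2}.
  x = 4: f ≡ 0 at y ∈ {2}; g ≡ 0 at y ∈ {4}; common: ∅.
Collecting: common zeros = {(3, 2)}, so the count is 1.
Comparison with the Bézout bound: 1 ≤ 1 = deg(f)·deg(g), as expected for curves with no common component (the bound is attained).


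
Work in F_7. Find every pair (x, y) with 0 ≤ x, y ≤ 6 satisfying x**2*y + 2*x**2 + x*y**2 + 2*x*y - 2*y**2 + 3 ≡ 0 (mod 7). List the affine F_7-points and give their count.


Affine F_7-points: {(1, 1), (1, 2), (2, 3), (3, 0), (3, 6), (4, 0), (4, 2), (5, 1), (5, 6)}; count = 9.

For each of the 49 pairs (x, y) ∈ F_7², evaluate f(x, y) mod 7. Record the zeros.
  x = 0: [0↦3, 1↦1, 2↦2, 3↦6, 4↦6, 5↦2, 6↦1]  zeros at y ∈ ∅
  x = 1: [0↦5, 1↦0, 2↦0, 3↦5, 4↦1, 5↦2, 6↦1]  zeros at y ∈ {1, 2}
  x = 2: [0↦4, 1↦5, 2↦6, 3↦0, 4↦1, 5↦2, 6↦3]  zeros at y ∈ {3}
  x = 3: [0↦0, 1↦2, 2↦6, 3↦5, 4↦6, 5↦2, 6↦0]  zeros at y ∈ {0, 6}
  x = 4: [0↦0, 1↦5, 2↦0, 3↦6, 4↦2, 5↦2, 6↦6]  zeros at y ∈ {0, 2}
  x = 5: [0↦4, 1↦0, 2↦2, 3↦3, 4↦3, 5↦2, 6↦0]  zeros at y ∈ {1, 6}
  x = 6: [0↦5, 1↦1, 2↦5, 3↦3, 4↦2, 5↦2, 6↦3]  zeros at y ∈ ∅
Collecting zeros: affine points = {(1, 1), (1, 2), (2, 3), (3, 0), (3, 6), (4, 0), (4, 2), (5, 1), (5, 6)}.
Total count |C(F_7)_aff| = 9.


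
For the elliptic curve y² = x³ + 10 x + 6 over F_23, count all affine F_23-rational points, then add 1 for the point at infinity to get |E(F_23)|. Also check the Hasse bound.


Affine points = {(0, 11), (0, 12), (4, 8), (4, 15), (6, 11), (6, 12), (8, 0), (10, 5), (10, 18), (15, 9), (15, 14), (17, 11), (17, 12), (20, 8), (20, 15), (21, 1), (21, 22), (22, 8), (22, 15)}; affine count = 19; |E(F_23)| = 20.

Discriminant check: Δ ∝ 4a³ + 27b² = 4·10³ + 27·6² = 4·1000 + 27·36 ≡ 4 (mod 23). Nonzero ⇒ E is nonsingular.
For each x ∈ F_23, compute rhs = x³ + 10·x + 6 mod 23, then count y ∈ F_23 with y² ≡ rhs.
  x = 0: rhs = 6, matching y values: 11, 12 (2 points).
  x = 1: rhs = 17, matching y values: none (0 points).
  x = 2: rhs = 11, matching y values: none (0 points).
  x = 3: rhs = 17, matching y values: none (0 points).
  x = 4: rhs = 18, matching y values: 8, 15 (2 points).
  x = 5: rhs = 20, matching y values: none (0 points).
  x = 6: rhs = 6, matching y values: 11, 12 (2 points).
  x = 7: rhs = 5, matching y values: none (0 points).
  x = 8: rhs = 0, matching y values: 0 (1 points).
  x = 9: rhs = 20, matching y values: none (0 points).
  x = 10: rhs = 2, matching y values: 5, 18 (2 points).
  x = 11: rhs = 21, matching y values: none (0 points).
  x = 12: rhs = 14, matching y values: none (0 points).
  x = 13: rhs = 10, matching y values: none (0 points).
  x = 14: rhs = 15, matching y values: none (0 points).
  x = 15: rhs = 12, matching y values: 9, 14 (2 points).
  x = 16: rhs = 7, matching y values: none (0 points).
  x = 17: rhs = 6, matching y values: 11, 12 (2 points).
  x = 18: rhs = 15, matching y values: none (0 points).
  x = 19: rhs = 17, matching y values: none (0 points).
  x = 20: rhs = 18, matching y values: 8, 15 (2 points).
  x = 21: rhs = 1, matching y values: 1, 22 (2 points).
  x = 22: rhs = 18, matching y values: 8, 15 (2 points).
Total affine count: 19.
Full point count |E(F_23)| = 19 + 1 = 20.
Hasse bound: |20 − (23+1)| = |-4| = 4 ≤ 2√23 ≈ 9.5917 ✓.


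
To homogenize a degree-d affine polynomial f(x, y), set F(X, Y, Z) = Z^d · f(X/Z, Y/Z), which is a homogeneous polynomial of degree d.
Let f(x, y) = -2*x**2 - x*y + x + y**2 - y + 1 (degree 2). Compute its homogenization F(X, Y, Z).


F(X, Y, Z) = -2*X**2 - X*Y + X*Z + Y**2 - Y*Z + Z**2

deg(f) = 2.
Substitute x = X/Z, y = Y/Z into f, then multiply by Z^2.
  monomial -2·x^2·y^0 ↦ -2·X^2·Y^0·Z^0.
  monomial -1·x^1·y^1 ↦ -1·X^1·Y^1·Z^0.
  monomial 1·x^1·y^0 ↦ 1·X^1·Y^0·Z^1.
  monomial 1·x^0·y^2 ↦ 1·X^0·Y^2·Z^0.
  monomial -1·x^0·y^1 ↦ -1·X^0·Y^1·Z^1.
  monomial 1·x^0·y^0 ↦ 1·X^0·Y^0·Z^2.
Collecting: F(X, Y, Z) = -2*X**2 - X*Y + X*Z + Y**2 - Y*Z + Z**2.


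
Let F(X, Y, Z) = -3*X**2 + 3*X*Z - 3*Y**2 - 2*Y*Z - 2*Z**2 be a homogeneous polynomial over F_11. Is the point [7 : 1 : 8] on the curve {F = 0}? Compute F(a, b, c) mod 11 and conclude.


F(7,1,8) ≡ 6 (mod 11); P is NOT on the curve.

Evaluate F(7, 1, 8) term-by-term (mod 11).
  -3*X**2 ↦ -3·49·1·1 = -147
  3*X*Z ↦ 3·7·1·8 = 168
  -3*Y**2 ↦ -3·1·1·1 = -3
  -2*Y*Z ↦ -2·1·1·8 = -16
  -2*Z**2 ↦ -2·1·1·64 = -128
Sum: F(7, 1, 8) = (-147) + (168) + (-3) + (-16) + (-128) = -126.
Reducing mod 11: -126 ≡ 6 (mod 11).
Since F(a, b, c) ≡ 6 ≠ 0 (mod 11), P does NOT lie on the curve.


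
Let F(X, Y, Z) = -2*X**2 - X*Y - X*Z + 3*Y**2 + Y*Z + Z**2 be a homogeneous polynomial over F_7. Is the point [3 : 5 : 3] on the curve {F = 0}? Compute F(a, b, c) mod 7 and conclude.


F(3,5,3) ≡ 1 (mod 7); P is NOT on the curve.

Evaluate F(3, 5, 3) term-by-term (mod 7).
  -2*X**2 ↦ -2·9·1·1 = -18
  -X*Y ↦ -1·3·5·1 = -15
  -X*Z ↦ -1·3·1·3 = -9
  3*Y**2 ↦ 3·1·25·1 = 75
  Y*Z ↦ 1·1·5·3 = 15
  Z**2 ↦ 1·1·1·9 = 9
Sum: F(3, 5, 3) = (-18) + (-15) + (-9) + (75) + (15) + (9) = 57.
Reducing mod 7: 57 ≡ 1 (mod 7).
Since F(a, b, c) ≡ 1 ≠ 0 (mod 7), P does NOT lie on the curve.


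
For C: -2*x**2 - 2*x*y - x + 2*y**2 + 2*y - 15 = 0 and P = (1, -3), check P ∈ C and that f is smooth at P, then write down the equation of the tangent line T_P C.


Tangent line at P: x - 12*y - 37 = 0.

Step 1: f(1, -3) = 0, so P lies on C.
Step 2: partial derivatives
  f_x(x, y) = -4*x - 2*y - 1, f_y(x, y) = -2*x + 4*y + 2.
  f_x(P) = 1, f_y(P) = -12 (gradient nonzero, so P is smooth).
Step 3: tangent line at P: 1·(x − 1) + -12·(y − -3) = 0.
Expanding: x - 12*y - 37 = 0.


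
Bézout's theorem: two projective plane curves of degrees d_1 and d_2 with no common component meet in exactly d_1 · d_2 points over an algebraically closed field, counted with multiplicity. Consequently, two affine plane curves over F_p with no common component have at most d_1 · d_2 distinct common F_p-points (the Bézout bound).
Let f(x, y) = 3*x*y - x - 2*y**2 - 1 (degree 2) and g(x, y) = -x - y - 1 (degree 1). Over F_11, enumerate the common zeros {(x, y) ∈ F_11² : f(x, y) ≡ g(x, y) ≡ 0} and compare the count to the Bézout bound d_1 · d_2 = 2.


Common zeros: {(6, 4), (10, 0)}; count = 2; Bézout bound = 2.

deg(f) = 2, deg(g) = 1, so Bézout bound = 2.
Scan x ∈ F_11. For each x, list the y ∈ F_11 with f(x, y) ≡ 0 and those with g(x, y) ≡ 0 (mod 11); the common zeros in that column are the intersection.
  x = 0: f ≡ 0 at y ∈ {4, 7}; g ≡ 0 at y ∈ {10}; common: ∅.
  x = 1: f ≡ 0 at y ∈ {3, 4}; g ≡ 0 at y ∈ {9}; common: ∅.
  x = 2: f ≡ 0 at y ∈ {4, 10}; g ≡ 0 at y ∈ {8}; common: ∅.
  x = 3: f ≡ 0 at y ∈ {4, 6}; g ≡ 0 at y ∈ {7}; common: ∅.
  x = 4: f ≡ 0 at y ∈ {2, 4}; g ≡ 0 at y ∈ {6}; common: ∅.
  x = 5: f ≡ 0 at y ∈ {4, 9}; g ≡ 0 at y ∈ {5}; common: ∅.
  x = 6: f ≡ 0 at y ∈ {4, 5}; g ≡ 0 at y ∈ {4}; common: {4}.
  x = 7: f ≡ 0 at y ∈ {1, 4}; g ≡ 0 at y ∈ {3}; common: ∅.
  x = 8: f ≡ 0 at y ∈ {4, 8}; g ≡ 0 at y ∈ {2}; common: ∅.
  x = 9: f ≡ 0 at y ∈ {4}; g ≡ 0 at y ∈ {1}; common: ∅.
  x = 10: f ≡ 0 at y ∈ {0, 4}; g ≡ 0 at y ∈ {0}; common: {0}.
Collecting: common zeros = {(6, 4), (10, 0)}, so the count is 2.
Comparison with the Bézout bound: 2 ≤ 2 = deg(f)·deg(g), as expected for curves with no common component (the bound is attained).


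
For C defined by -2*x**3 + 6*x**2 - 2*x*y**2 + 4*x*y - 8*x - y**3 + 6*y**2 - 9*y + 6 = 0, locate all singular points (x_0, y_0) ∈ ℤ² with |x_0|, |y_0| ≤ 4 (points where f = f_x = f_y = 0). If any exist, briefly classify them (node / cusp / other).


Singular points: {(1, 1)}; classification: cusp.

Compute partial derivatives:
  f_x = -6*x**2 + 12*x - 2*y**2 + 4*y - 8.
  f_y = -4*x*y + 4*x - 3*y**2 + 12*y - 9.
Scan x_0 ∈ {−4, ..., 4}. For each x_0, f_y(x_0, y) is a polynomial in y; find its integer roots y ∈ {−4, ..., 4}, then test f_x and f at those candidates.
  x = -4: f_y(-4, y) = -3*y**2 + 28*y - 25; vanishes at y ∈ {1}. (-4, 1): f_x = -150 ≠ 0.
  x = -3: f_y(-3, y) = -3*y**2 + 24*y - 21; vanishes at y ∈ {1}. (-3, 1): f_x = -96 ≠ 0.
  x = -2: f_y(-2, y) = -3*y**2 + 20*y - 17; vanishes at y ∈ {1}. (-2, 1): f_x = -54 ≠ 0.
  x = -1: f_y(-1, y) = -3*y**2 + 16*y - 13; vanishes at y ∈ {1}. (-1, 1): f_x = -24 ≠ 0.
  x = 0: f_y(0, y) = -3*y**2 + 12*y - 9; vanishes at y ∈ {1, 3}. (0, 1): f_x = -6 ≠ 0; (0, 3): f_x = -14 ≠ 0.
  x = 1: f_y(1, y) = -3*y**2 + 8*y - 5; vanishes at y ∈ {1}. (1, 1): f_x = 0, f = 0 — SINGULAR.
  x = 2: f_y(2, y) = -3*y**2 + 4*y - 1; vanishes at y ∈ {1}. (2, 1): f_x = -6 ≠ 0.
  x = 3: f_y(3, y) = 3 - 3*y**2; vanishes at y ∈ {-1, 1}. (3, -1): f_x = -32 ≠ 0; (3, 1): f_x = -24 ≠ 0.
  x = 4: f_y(4, y) = -3*y**2 - 4*y + 7; vanishes at y ∈ {1}. (4, 1): f_x = -54 ≠ 0.
Only singular point on the grid: (1, 1).
Classify: substitute x = 1 + u, y = 1 + v and expand: f = -2*u**3 - 2*u*v**2 - v**3 + v**2.
No constant or linear terms (consistent with a singular point). Quadratic part: v**2. Cubic part: -2*u**3 - 2*u*v**2 - v**3.
The quadratic part v**2 is a perfect square, so there is a single (double) tangent line v = 0, i.e. y = 1. Restricting the cubic part to that line (v = 0) leaves -2*u**3 ≠ 0, so f is not divisible by v and the branch is v² ≈ 2*u**3 to lowest order — this is a cusp.
Classification: cusp.


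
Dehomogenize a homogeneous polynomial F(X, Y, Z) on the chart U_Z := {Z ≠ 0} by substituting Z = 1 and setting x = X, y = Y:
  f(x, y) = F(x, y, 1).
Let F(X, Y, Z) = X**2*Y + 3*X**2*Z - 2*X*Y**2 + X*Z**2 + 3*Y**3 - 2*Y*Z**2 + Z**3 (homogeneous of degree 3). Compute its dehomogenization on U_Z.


f(x, y) = x**2*y + 3*x**2 - 2*x*y**2 + x + 3*y**3 - 2*y + 1

On U_Z we set Z = 1. Each monomial c·X^i·Y^j·Z^k in F becomes c·x^i·y^j·1^k = c·x^i·y^j.
Substituting Z = 1: F(X, Y, 1) = x**2*y + 3*x**2 - 2*x*y**2 + x + 3*y**3 - 2*y + 1.
Note: deg(f) ≤ deg(F) = 3; strict inequality happens when F is divisible by Z (lost terms).


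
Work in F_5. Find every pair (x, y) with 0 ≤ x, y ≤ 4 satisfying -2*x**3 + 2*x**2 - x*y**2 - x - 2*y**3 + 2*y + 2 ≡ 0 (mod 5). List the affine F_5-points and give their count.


Affine F_5-points: {(0, 2), (1, 1), (1, 2), (1, 4), (2, 1), (2, 4), (3, 1), (3, 4)}; count = 8.

For each of the 25 pairs (x, y) ∈ F_5², evaluate f(x, y) mod 5. Record the zeros.
  x = 0: [0↦2, 1↦2, 2↦0, 3↦4, 4↦2]  zeros at y ∈ {2}
  x = 1: [0↦1, 1↦0, 2↦0, 3↦4, 4↦0]  zeros at y ∈ {1, 2, 4}
  x = 2: [0↦2, 1↦0, 2↦2, 3↦1, 4↦0]  zeros at y ∈ {1, 4}
  x = 3: [0↦3, 1↦0, 2↦4, 3↦3, 4↦0]  zeros at y ∈ {1, 4}
  x = 4: [0↦2, 1↦3, 2↦4, 3↦3, 4↦3]  zeros at y ∈ ∅
Collecting zeros: affine points = {(0, 2), (1, 1), (1, 2), (1, 4), (2, 1), (2, 4), (3, 1), (3, 4)}.
Total count |C(F_5)_aff| = 8.


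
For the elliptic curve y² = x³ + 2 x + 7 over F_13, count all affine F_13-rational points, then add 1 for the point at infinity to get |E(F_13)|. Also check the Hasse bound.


Affine points = {(1, 6), (1, 7), (3, 1), (3, 12), (4, 1), (4, 12), (5, 5), (5, 8), (6, 1), (6, 12), (7, 0), (9, 0), (10, 0), (12, 2), (12, 11)}; affine count = 15; |E(F_13)| = 16.

Discriminant check: Δ ∝ 4a³ + 27b² = 4·2³ + 27·7² = 4·8 + 27·49 ≡ 3 (mod 13). Nonzero ⇒ E is nonsingular.
For each x ∈ F_13, compute rhs = x³ + 2·x + 7 mod 13, then count y ∈ F_13 with y² ≡ rhs.
  x = 0: rhs = 7, matching y values: none (0 points).
  x = 1: rhs = 10, matching y values: 6, 7 (2 points).
  x = 2: rhs = 6, matching y values: none (0 points).
  x = 3: rhs = 1, matching y values: 1, 12 (2 points).
  x = 4: rhs = 1, matching y values: 1, 12 (2 points).
  x = 5: rhs = 12, matching y values: 5, 8 (2 points).
  x = 6: rhs = 1, matching y values: 1, 12 (2 points).
  x = 7: rhs = 0, matching y values: 0 (1 points).
  x = 8: rhs = 2, matching y values: none (0 points).
  x = 9: rhs = 0, matching y values: 0 (1 points).
  x = 10: rhs = 0, matching y values: 0 (1 points).
  x = 11: rhs = 8, matching y values: none (0 points).
  x = 12: rhs = 4, matching y values: 2, 11 (2 points).
Total affine count: 15.
Full point count |E(F_13)| = 15 + 1 = 16.
Hasse bound: |16 − (13+1)| = |2| = 2 ≤ 2√13 ≈ 7.2111 ✓.


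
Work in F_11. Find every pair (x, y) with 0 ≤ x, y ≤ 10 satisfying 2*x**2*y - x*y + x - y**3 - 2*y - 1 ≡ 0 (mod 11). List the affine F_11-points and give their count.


Affine F_11-points: {(0, 9), (1, 0), (4, 10), (6, 7), (7, 2), (7, 7), (8, 10), (9, 5), (9, 8), (9, 9), (10, 8)}; count = 11.

For each of the 121 pairs (x, y) ∈ F_11², evaluate f(x, y) mod 11. Record the zeros.
  x = 0: [0↦10, 1↦7, 2↦9, 3↦10, 4↦4, 5↦7, 6↦2, 7↦5, 8↦10, 9↦0, 10↦2]  zeros at y ∈ {9}
  x = 1: [0↦0, 1↦9, 2↦1, 3↦3, 4↦9, 5↦2, 6↦9, 7↦2, 8↦8, 9↦10, 10↦2]  zeros at y ∈ {0}
  x = 2: [0↦1, 1↦4, 2↦1, 3↦8, 4↦8, 5↦6, 6↦7, 7↦5, 8↦5, 9↦1, 10↦9]  zeros at y ∈ ∅
  x = 3: [0↦2, 1↦3, 2↦9, 3↦3, 4↦1, 5↦8, 6↦7, 7↦3, 8↦1, 9↦6, 10↦1]  zeros at y ∈ ∅
  x = 4: [0↦3, 1↦6, 2↦3, 3↦10, 4↦10, 5↦8, 6↦9, 7↦7, 8↦7, 9↦3, 10↦0]  zeros at y ∈ {10}
  x = 5: [0↦4, 1↦2, 2↦5, 3↦7, 4↦2, 5↦6, 6↦2, 7↦6, 8↦1, 9↦3, 10↦6]  zeros at y ∈ ∅
  x = 6: [0↦5, 1↦2, 2↦4, 3↦5, 4↦10, 5↦2, 6↦8, 7↦0, 8↦5, 9↦6, 10↦8]  zeros at y ∈ {7}
  x = 7: [0↦6, 1↦6, 2↦0, 3↦4, 4↦1, 5↦7, 6↦5, 7↦0, 8↦8, 9↦1, 10↦6]  zeros at y ∈ {2, 7}
  x = 8: [0↦7, 1↦3, 2↦4, 3↦4, 4↦8, 5↦10, 6↦4, 7↦6, 8↦10, 9↦10, 10↦0]  zeros at y ∈ {10}
  x = 9: [0↦8, 1↦4, 2↦5, 3↦5, 4↦9, 5↦0, 6↦5, 7↦7, 8↦0, 9↦0, 10↦1]  zeros at y ∈ {5, 8, 9}
  x = 10: [0↦9, 1↦9, 2↦3, 3↦7, 4↦4, 5↦10, 6↦8, 7↦3, 8↦0, 9↦4, 10↦9]  zeros at y ∈ {8}
Collecting zeros: affine points = {(0, 9), (1, 0), (4, 10), (6, 7), (7, 2), (7, 7), (8, 10), (9, 5), (9, 8), (9, 9), (10, 8)}.
Total count |C(F_11)_aff| = 11.


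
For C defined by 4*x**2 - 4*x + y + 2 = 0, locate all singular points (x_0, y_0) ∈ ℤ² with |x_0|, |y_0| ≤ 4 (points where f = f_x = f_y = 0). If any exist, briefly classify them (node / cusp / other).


No singular points in the scanned grid; C is smooth there.

Compute partial derivatives:
  f_x = 8*x - 4.
  f_y = 1.
f_y = 1 is a nonzero constant, so f_y never vanishes: no point (x, y) can satisfy f = f_x = f_y = 0. In particular no (x, y) ∈ {−4, ..., 4}² is singular; the curve is smooth.


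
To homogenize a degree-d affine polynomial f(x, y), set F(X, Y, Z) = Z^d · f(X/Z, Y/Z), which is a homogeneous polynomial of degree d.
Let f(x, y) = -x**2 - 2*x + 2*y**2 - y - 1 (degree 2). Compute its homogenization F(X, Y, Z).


F(X, Y, Z) = -X**2 - 2*X*Z + 2*Y**2 - Y*Z - Z**2

deg(f) = 2.
Substitute x = X/Z, y = Y/Z into f, then multiply by Z^2.
  monomial -1·x^2·y^0 ↦ -1·X^2·Y^0·Z^0.
  monomial -2·x^1·y^0 ↦ -2·X^1·Y^0·Z^1.
  monomial 2·x^0·y^2 ↦ 2·X^0·Y^2·Z^0.
  monomial -1·x^0·y^1 ↦ -1·X^0·Y^1·Z^1.
  monomial -1·x^0·y^0 ↦ -1·X^0·Y^0·Z^2.
Collecting: F(X, Y, Z) = -X**2 - 2*X*Z + 2*Y**2 - Y*Z - Z**2.


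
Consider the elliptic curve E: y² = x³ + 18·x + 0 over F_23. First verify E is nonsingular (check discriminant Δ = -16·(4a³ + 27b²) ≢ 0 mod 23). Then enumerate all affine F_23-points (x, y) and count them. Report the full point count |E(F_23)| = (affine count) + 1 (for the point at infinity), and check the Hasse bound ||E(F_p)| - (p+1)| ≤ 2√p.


Affine points = {(0, 0), (3, 9), (3, 14), (5, 10), (5, 13), (6, 5), (6, 18), (7, 3), (7, 20), (8, 9), (8, 14), (12, 9), (12, 14), (13, 4), (13, 19), (14, 11), (14, 12), (19, 5), (19, 18), (21, 5), (21, 18), (22, 2), (22, 21)}; affine count = 23; |E(F_23)| = 24.

Discriminant check: Δ ∝ 4a³ + 27b² = 4·18³ + 27·0² = 4·5832 + 27·0 ≡ 6 (mod 23). Nonzero ⇒ E is nonsingular.
For each x ∈ F_23, compute rhs = x³ + 18·x + 0 mod 23, then count y ∈ F_23 with y² ≡ rhs.
  x = 0: rhs = 0, matching y values: 0 (1 points).
  x = 1: rhs = 19, matching y values: none (0 points).
  x = 2: rhs = 21, matching y values: none (0 points).
  x = 3: rhs = 12, matching y values: 9, 14 (2 points).
  x = 4: rhs = 21, matching y values: none (0 points).
  x = 5: rhs = 8, matching y values: 10, 13 (2 points).
  x = 6: rhs = 2, matching y values: 5, 18 (2 points).
  x = 7: rhs = 9, matching y values: 3, 20 (2 points).
  x = 8: rhs = 12, matching y values: 9, 14 (2 points).
  x = 9: rhs = 17, matching y values: none (0 points).
  x = 10: rhs = 7, matching y values: none (0 points).
  x = 11: rhs = 11, matching y values: none (0 points).
  x = 12: rhs = 12, matching y values: 9, 14 (2 points).
  x = 13: rhs = 16, matching y values: 4, 19 (2 points).
  x = 14: rhs = 6, matching y values: 11, 12 (2 points).
  x = 15: rhs = 11, matching y values: none (0 points).
  x = 16: rhs = 14, matching y values: none (0 points).
  x = 17: rhs = 21, matching y values: none (0 points).
  x = 18: rhs = 15, matching y values: none (0 points).
  x = 19: rhs = 2, matching y values: 5, 18 (2 points).
  x = 20: rhs = 11, matching y values: none (0 points).
  x = 21: rhs = 2, matching y values: 5, 18 (2 points).
  x = 22: rhs = 4, matching y values: 2, 21 (2 points).
Total affine count: 23.
Full point count |E(F_23)| = 23 + 1 = 24.
Hasse bound: |24 − (23+1)| = |0| = 0 ≤ 2√23 ≈ 9.5917 ✓.


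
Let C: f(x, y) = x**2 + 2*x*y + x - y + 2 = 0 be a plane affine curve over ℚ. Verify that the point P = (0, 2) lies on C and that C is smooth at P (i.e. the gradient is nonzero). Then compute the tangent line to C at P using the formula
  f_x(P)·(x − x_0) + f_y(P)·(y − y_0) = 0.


Tangent line at P: 5*x - y + 2 = 0.

Step 1: f(0, 2) = 0, so P lies on C.
Step 2: partial derivatives
  f_x(x, y) = 2*x + 2*y + 1, f_y(x, y) = 2*x - 1.
  f_x(P) = 5, f_y(P) = -1 (gradient nonzero, so P is smooth).
Step 3: tangent line at P: 5·(x − 0) + -1·(y − 2) = 0.
Expanding: 5*x - y + 2 = 0.


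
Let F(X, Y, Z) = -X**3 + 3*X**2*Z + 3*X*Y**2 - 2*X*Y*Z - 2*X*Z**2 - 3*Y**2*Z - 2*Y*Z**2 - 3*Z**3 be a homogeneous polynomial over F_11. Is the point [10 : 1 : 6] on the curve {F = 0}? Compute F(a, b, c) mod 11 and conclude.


F(10,1,6) ≡ 0 (mod 11); P is on the curve.

Evaluate F(10, 1, 6) term-by-term (mod 11).
  -X**3 ↦ -1·1000·1·1 = -1000
  3*X**2*Z ↦ 3·100·1·6 = 1800
  3*X*Y**2 ↦ 3·10·1·1 = 30
  -2*X*Y*Z ↦ -2·10·1·6 = -120
  -2*X*Z**2 ↦ -2·10·1·36 = -720
  -3*Y**2*Z ↦ -3·1·1·6 = -18
  -2*Y*Z**2 ↦ -2·1·1·36 = -72
  -3*Z**3 ↦ -3·1·1·216 = -648
Sum: F(10, 1, 6) = (-1000) + (1800) + (30) + (-120) + (-720) + (-18) + (-72) + (-648) = -748.
Reducing mod 11: -748 ≡ 0 (mod 11).
Since F(a, b, c) ≡ 0 (mod 11), P lies on the curve.


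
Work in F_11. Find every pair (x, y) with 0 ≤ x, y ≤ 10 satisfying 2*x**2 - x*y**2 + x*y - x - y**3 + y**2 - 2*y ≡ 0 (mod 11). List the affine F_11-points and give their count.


Affine F_11-points: {(0, 0), (0, 5), (0, 7), (1, 9), (3, 4), (4, 8), (5, 5), (5, 6), (5, 7), (6, 0), (8, 8), (8, 9), (9, 4)}; count = 13.

For each of the 121 pairs (x, y) ∈ F_11², evaluate f(x, y) mod 11. Record the zeros.
  x = 0: [0↦0, 1↦9, 2↦3, 3↦9, 4↦10, 5↦0, 6↦6, 7↦0, 8↦9, 9↦5, 10↦4]  zeros at y ∈ {0, 5, 7}
  x = 1: [0↦1, 1↦10, 2↦2, 3↦4, 4↦10, 5↦3, 6↦10, 7↦3, 8↦9, 9↦0, 10↦3]  zeros at y ∈ {9}
  x = 2: [0↦6, 1↦4, 2↦5, 3↦3, 4↦3, 5↦10, 6↦7, 7↦10, 8↦2, 9↦10, 10↦6]  zeros at y ∈ ∅
  x = 3: [0↦4, 1↦2, 2↦1, 3↦6, 4↦0, 5↦10, 6↦8, 7↦10, 8↦10, 9↦2, 10↦2]  zeros at y ∈ {4}
  x = 4: [0↦6, 1↦4, 2↦1, 3↦2, 4↦1, 5↦3, 6↦2, 7↦3, 8↦0, 9↦9, 10↦2]  zeros at y ∈ {8}
  x = 5: [0↦1, 1↦10, 2↦5, 3↦2, 4↦6, 5↦0, 6↦0, 7↦0, 8↦5, 9↦9, 10↦6]  zeros at y ∈ {5, 6, 7}
  x = 6: [0↦0, 1↦9, 2↦2, 3↦6, 4↦4, 5↦1, 6↦2, 7↦1, 8↦3, 9↦2, 10↦3]  zeros at y ∈ {0}
  x = 7: [0↦3, 1↦1, 2↦3, 3↦3, 4↦6, 5↦6, 6↦8, 7↦6, 8↦5, 9↦10, 10↦4]  zeros at y ∈ ∅
  x = 8: [0↦10, 1↦8, 2↦8, 3↦4, 4↦1, 5↦4, 6↦7, 7↦4, 8↦0, 9↦0, 10↦9]  zeros at y ∈ {8, 9}
  x = 9: [0↦10, 1↦8, 2↦6, 3↦9, 4↦0, 5↦6, 6↦10, 7↦6, 8↦10, 9↦5, 10↦7]  zeros at y ∈ {4}
  x = 10: [0↦3, 1↦1, 2↦8, 3↦7, 4↦3, 5↦1, 6↦6, 7↦1, 8↦2, 9↦3, 10↦9]  zeros at y ∈ ∅
Collecting zeros: affine points = {(0, 0), (0, 5), (0, 7), (1, 9), (3, 4), (4, 8), (5, 5), (5, 6), (5, 7), (6, 0), (8, 8), (8, 9), (9, 4)}.
Total count |C(F_11)_aff| = 13.


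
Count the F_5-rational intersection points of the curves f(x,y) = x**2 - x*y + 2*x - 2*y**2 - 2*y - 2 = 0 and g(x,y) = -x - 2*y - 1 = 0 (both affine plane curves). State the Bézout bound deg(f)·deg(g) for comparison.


Common zeros: {(2, 1), (3, 3)}; count = 2; Bézout bound = 2.

deg(f) = 2, deg(g) = 1, so Bézout bound = 2.
Scan x ∈ F_5. For each x, list the y ∈ F_5 with f(x, y) ≡ 0 and those with g(x, y) ≡ 0 (mod 5); the common zeros in that column are the intersection.
  x = 0: f ≡ 0 at y ∈ ∅; g ≡ 0 at y ∈ {2}; common: ∅.
  x = 1: f ≡ 0 at y ∈ ∅; g ≡ 0 at y ∈ {4}; common: ∅.
  x = 2: f ≡ 0 at y ∈ {1, 2}; g ≡ 0 at y ∈ {1}; common: {1}.
  x = 3: f ≡ 0 at y ∈ {2, 3}; g ≡ 0 at y ∈ {3}; common: {3}.
  x = 4: f ≡ 0 at y ∈ ∅; g ≡ 0 at y ∈ {0}; common: ∅.
Collecting: common zeros = {(2, 1), (3, 3)}, so the count is 2.
Comparison with the Bézout bound: 2 ≤ 2 = deg(f)·deg(g), as expected for curves with no common component (the bound is attained).


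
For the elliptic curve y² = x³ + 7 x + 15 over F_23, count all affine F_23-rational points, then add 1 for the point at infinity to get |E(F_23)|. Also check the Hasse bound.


Affine points = {(1, 0), (7, 4), (7, 19), (8, 10), (8, 13), (9, 5), (9, 18), (10, 2), (10, 21), (13, 7), (13, 16), (18, 4), (18, 19), (20, 6), (20, 17), (21, 4), (21, 19)}; affine count = 17; |E(F_23)| = 18.

Discriminant check: Δ ∝ 4a³ + 27b² = 4·7³ + 27·15² = 4·343 + 27·225 ≡ 18 (mod 23). Nonzero ⇒ E is nonsingular.
For each x ∈ F_23, compute rhs = x³ + 7·x + 15 mod 23, then count y ∈ F_23 with y² ≡ rhs.
  x = 0: rhs = 15, matching y values: none (0 points).
  x = 1: rhs = 0, matching y values: 0 (1 points).
  x = 2: rhs = 14, matching y values: none (0 points).
  x = 3: rhs = 17, matching y values: none (0 points).
  x = 4: rhs = 15, matching y values: none (0 points).
  x = 5: rhs = 14, matching y values: none (0 points).
  x = 6: rhs = 20, matching y values: none (0 points).
  x = 7: rhs = 16, matching y values: 4, 19 (2 points).
  x = 8: rhs = 8, matching y values: 10, 13 (2 points).
  x = 9: rhs = 2, matching y values: 5, 18 (2 points).
  x = 10: rhs = 4, matching y values: 2, 21 (2 points).
  x = 11: rhs = 20, matching y values: none (0 points).
  x = 12: rhs = 10, matching y values: none (0 points).
  x = 13: rhs = 3, matching y values: 7, 16 (2 points).
  x = 14: rhs = 5, matching y values: none (0 points).
  x = 15: rhs = 22, matching y values: none (0 points).
  x = 16: rhs = 14, matching y values: none (0 points).
  x = 17: rhs = 10, matching y values: none (0 points).
  x = 18: rhs = 16, matching y values: 4, 19 (2 points).
  x = 19: rhs = 15, matching y values: none (0 points).
  x = 20: rhs = 13, matching y values: 6, 17 (2 points).
  x = 21: rhs = 16, matching y values: 4, 19 (2 points).
  x = 22: rhs = 7, matching y values: none (0 points).
Total affine count: 17.
Full point count |E(F_23)| = 17 + 1 = 18.
Hasse bound: |18 − (23+1)| = |-6| = 6 ≤ 2√23 ≈ 9.5917 ✓.


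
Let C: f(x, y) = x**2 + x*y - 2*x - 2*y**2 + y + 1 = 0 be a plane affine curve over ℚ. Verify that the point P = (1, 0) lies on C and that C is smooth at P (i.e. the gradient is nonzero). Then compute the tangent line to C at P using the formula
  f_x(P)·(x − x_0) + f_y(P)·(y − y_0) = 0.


Tangent line at P: 2*y = 0.

Step 1: f(1, 0) = 0, so P lies on C.
Step 2: partial derivatives
  f_x(x, y) = 2*x + y - 2, f_y(x, y) = x - 4*y + 1.
  f_x(P) = 0, f_y(P) = 2 (gradient nonzero, so P is smooth).
Step 3: tangent line at P: 0·(x − 1) + 2·(y − 0) = 0.
Expanding: 2*y = 0.


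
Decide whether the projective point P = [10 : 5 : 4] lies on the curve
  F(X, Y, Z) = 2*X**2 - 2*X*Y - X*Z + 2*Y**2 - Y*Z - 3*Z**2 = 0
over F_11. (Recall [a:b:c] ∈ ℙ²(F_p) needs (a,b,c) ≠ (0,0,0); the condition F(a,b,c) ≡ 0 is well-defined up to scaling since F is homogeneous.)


F(10,5,4) ≡ 9 (mod 11); P is NOT on the curve.

Evaluate F(10, 5, 4) term-by-term (mod 11).
  2*X**2 ↦ 2·100·1·1 = 200
  -2*X*Y ↦ -2·10·5·1 = -100
  -X*Z ↦ -1·10·1·4 = -40
  2*Y**2 ↦ 2·1·25·1 = 50
  -Y*Z ↦ -1·1·5·4 = -20
  -3*Z**2 ↦ -3·1·1·16 = -48
Sum: F(10, 5, 4) = (200) + (-100) + (-40) + (50) + (-20) + (-48) = 42.
Reducing mod 11: 42 ≡ 9 (mod 11).
Since F(a, b, c) ≡ 9 ≠ 0 (mod 11), P does NOT lie on the curve.


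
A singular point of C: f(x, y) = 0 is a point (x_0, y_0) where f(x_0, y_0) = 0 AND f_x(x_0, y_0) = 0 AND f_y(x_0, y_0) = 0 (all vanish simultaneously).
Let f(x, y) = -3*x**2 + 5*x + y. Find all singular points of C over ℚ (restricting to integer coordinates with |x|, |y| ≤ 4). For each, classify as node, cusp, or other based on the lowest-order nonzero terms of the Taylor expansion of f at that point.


No singular points in the scanned grid; C is smooth there.

Compute partial derivatives:
  f_x = 5 - 6*x.
  f_y = 1.
f_y = 1 is a nonzero constant, so f_y never vanishes: no point (x, y) can satisfy f = f_x = f_y = 0. In particular no (x, y) ∈ {−4, ..., 4}² is singular; the curve is smooth.


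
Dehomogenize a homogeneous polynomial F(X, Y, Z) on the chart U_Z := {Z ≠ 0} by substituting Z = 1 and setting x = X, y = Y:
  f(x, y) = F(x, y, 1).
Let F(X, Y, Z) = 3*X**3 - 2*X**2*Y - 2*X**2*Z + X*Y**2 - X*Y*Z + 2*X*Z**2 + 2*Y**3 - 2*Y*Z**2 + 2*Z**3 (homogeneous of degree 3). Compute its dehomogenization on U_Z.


f(x, y) = 3*x**3 - 2*x**2*y - 2*x**2 + x*y**2 - x*y + 2*x + 2*y**3 - 2*y + 2

On U_Z we set Z = 1. Each monomial c·X^i·Y^j·Z^k in F becomes c·x^i·y^j·1^k = c·x^i·y^j.
Substituting Z = 1: F(X, Y, 1) = 3*x**3 - 2*x**2*y - 2*x**2 + x*y**2 - x*y + 2*x + 2*y**3 - 2*y + 2.
Note: deg(f) ≤ deg(F) = 3; strict inequality happens when F is divisible by Z (lost terms).


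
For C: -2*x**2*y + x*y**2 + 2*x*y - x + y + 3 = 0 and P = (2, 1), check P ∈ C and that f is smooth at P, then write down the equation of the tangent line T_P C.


Tangent line at P: -6*x + y + 11 = 0.

Step 1: f(2, 1) = 0, so P lies on C.
Step 2: partial derivatives
  f_x(x, y) = -4*x*y + y**2 + 2*y - 1, f_y(x, y) = -2*x**2 + 2*x*y + 2*x + 1.
  f_x(P) = -6, f_y(P) = 1 (gradient nonzero, so P is smooth).
Step 3: tangent line at P: -6·(x − 2) + 1·(y − 1) = 0.
Expanding: -6*x + y + 11 = 0.


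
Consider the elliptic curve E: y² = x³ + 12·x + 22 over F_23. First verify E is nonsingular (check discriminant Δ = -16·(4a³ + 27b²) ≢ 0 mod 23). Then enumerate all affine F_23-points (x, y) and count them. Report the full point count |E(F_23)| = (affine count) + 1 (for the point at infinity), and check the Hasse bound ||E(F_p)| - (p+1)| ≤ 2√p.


Affine points = {(1, 9), (1, 14), (2, 10), (2, 13), (3, 4), (3, 19), (5, 0), (7, 9), (7, 14), (8, 3), (8, 20), (9, 10), (9, 13), (11, 6), (11, 17), (12, 10), (12, 13), (13, 11), (13, 12), (14, 6), (14, 17), (15, 9), (15, 14), (16, 3), (16, 20), (19, 5), (19, 18), (21, 6), (21, 17), (22, 3), (22, 20)}; affine count = 31; |E(F_23)| = 32.

Discriminant check: Δ ∝ 4a³ + 27b² = 4·12³ + 27·22² = 4·1728 + 27·484 ≡ 16 (mod 23). Nonzero ⇒ E is nonsingular.
For each x ∈ F_23, compute rhs = x³ + 12·x + 22 mod 23, then count y ∈ F_23 with y² ≡ rhs.
  x = 0: rhs = 22, matching y values: none (0 points).
  x = 1: rhs = 12, matching y values: 9, 14 (2 points).
  x = 2: rhs = 8, matching y values: 10, 13 (2 points).
  x = 3: rhs = 16, matching y values: 4, 19 (2 points).
  x = 4: rhs = 19, matching y values: none (0 points).
  x = 5: rhs = 0, matching y values: 0 (1 points).
  x = 6: rhs = 11, matching y values: none (0 points).
  x = 7: rhs = 12, matching y values: 9, 14 (2 points).
  x = 8: rhs = 9, matching y values: 3, 20 (2 points).
  x = 9: rhs = 8, matching y values: 10, 13 (2 points).
  x = 10: rhs = 15, matching y values: none (0 points).
  x = 11: rhs = 13, matching y values: 6, 17 (2 points).
  x = 12: rhs = 8, matching y values: 10, 13 (2 points).
  x = 13: rhs = 6, matching y values: 11, 12 (2 points).
  x = 14: rhs = 13, matching y values: 6, 17 (2 points).
  x = 15: rhs = 12, matching y values: 9, 14 (2 points).
  x = 16: rhs = 9, matching y values: 3, 20 (2 points).
  x = 17: rhs = 10, matching y values: none (0 points).
  x = 18: rhs = 21, matching y values: none (0 points).
  x = 19: rhs = 2, matching y values: 5, 18 (2 points).
  x = 20: rhs = 5, matching y values: none (0 points).
  x = 21: rhs = 13, matching y values: 6, 17 (2 points).
  x = 22: rhs = 9, matching y values: 3, 20 (2 points).
Total affine count: 31.
Full point count |E(F_23)| = 31 + 1 = 32.
Hasse bound: |32 − (23+1)| = |8| = 8 ≤ 2√23 ≈ 9.5917 ✓.


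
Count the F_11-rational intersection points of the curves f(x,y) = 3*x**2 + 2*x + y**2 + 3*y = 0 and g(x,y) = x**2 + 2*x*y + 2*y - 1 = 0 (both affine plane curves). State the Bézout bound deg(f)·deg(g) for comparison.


Common zeros: {(10, 2), (10, 6)}; count = 2; Bézout bound = 4.

deg(f) = 2, deg(g) = 2, so Bézout bound = 4.
Scan x ∈ F_11. For each x, list the y ∈ F_11 with f(x, y) ≡ 0 and those with g(x, y) ≡ 0 (mod 11); the common zeros in that column are the intersection.
  x = 0: f ≡ 0 at y ∈ {0, 8}; g ≡ 0 at y ∈ {6}; common: ∅.
  x = 1: f ≡ 0 at y ∈ {4}; g ≡ 0 at y ∈ {0}; common: ∅.
  x = 2: f ≡ 0 at y ∈ {4}; g ≡ 0 at y ∈ {5}; common: ∅.
  x = 3: f ≡ 0 at y ∈ {0, 8}; g ≡ 0 at y ∈ {10}; common: ∅.
  x = 4: f ≡ 0 at y ∈ {2, 6}; g ≡ 0 at y ∈ {4}; common: ∅.
  x = 5: f ≡ 0 at y ∈ ∅; g ≡ 0 at y ∈ {9}; common: ∅.
  x = 6: f ≡ 0 at y ∈ ∅; g ≡ 0 at y ∈ {3}; common: ∅.
  x = 7: f ≡ 0 at y ∈ {1, 7}; g ≡ 0 at y ∈ {8}; common: ∅.
  x = 8: f ≡ 0 at y ∈ ∅; g ≡ 0 at y ∈ {2}; common: ∅.
  x = 9: f ≡ 0 at y ∈ ∅; g ≡ 0 at y ∈ {7}; common: ∅.
  x = 10: f ≡ 0 at y ∈ {2, 6}; g ≡ 0 at y ∈ {0, 1, 2, 3, 4, 5, 6, 7, 8, 9, 10}; common: {2, 6}.
Collecting: common zeros = {(10, 2), (10, 6)}, so the count is 2.
Comparison with the Bézout bound: 2 ≤ 4 = deg(f)·deg(g), as expected for curves with no common component (the affine F_11-count falls short of the bound because intersections may lie at infinity, over extension fields, or carry multiplicity).


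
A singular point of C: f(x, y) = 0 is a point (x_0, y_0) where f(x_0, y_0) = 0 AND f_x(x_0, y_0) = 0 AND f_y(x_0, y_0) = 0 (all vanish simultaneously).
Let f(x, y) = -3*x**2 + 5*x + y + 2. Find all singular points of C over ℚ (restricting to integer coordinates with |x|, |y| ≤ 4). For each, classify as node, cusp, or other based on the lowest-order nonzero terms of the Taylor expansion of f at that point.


No singular points in the scanned grid; C is smooth there.

Compute partial derivatives:
  f_x = 5 - 6*x.
  f_y = 1.
f_y = 1 is a nonzero constant, so f_y never vanishes: no point (x, y) can satisfy f = f_x = f_y = 0. In particular no (x, y) ∈ {−4, ..., 4}² is singular; the curve is smooth.


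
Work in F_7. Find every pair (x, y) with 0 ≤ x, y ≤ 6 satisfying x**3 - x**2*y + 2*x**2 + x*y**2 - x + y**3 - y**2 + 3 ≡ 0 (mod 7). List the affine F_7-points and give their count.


Affine F_7-points: {(0, 2), (0, 3), (2, 2), (2, 5), (2, 6), (3, 3), (3, 4), (3, 5), (5, 2), (5, 3), (5, 5)}; count = 11.

For each of the 49 pairs (x, y) ∈ F_7², evaluate f(x, y) mod 7. Record the zeros.
  x = 0: [0↦3, 1↦3, 2↦0, 3↦0, 4↦2, 5↦5, 6↦1]  zeros at y ∈ {2, 3}
  x = 1: [0↦5, 1↦5, 2↦4, 3↦1, 4↦2, 5↦6, 6↦5]  zeros at y ∈ ∅
  x = 2: [0↦3, 1↦1, 2↦0, 3↦6, 4↦4, 5↦0, 6↦0]  zeros at y ∈ {2, 5, 6}
  x = 3: [0↦3, 1↦4, 2↦1, 3↦0, 4↦0, 5↦0, 6↦6]  zeros at y ∈ {3, 4, 5}
  x = 4: [0↦4, 1↦6, 2↦6, 3↦3, 4↦3, 5↦5, 6↦1]  zeros at y ∈ ∅
  x = 5: [0↦5, 1↦6, 2↦0, 3↦0, 4↦5, 5↦0, 6↦5]  zeros at y ∈ {2, 3, 5}
  x = 6: [0↦5, 1↦3, 2↦3, 3↦4, 4↦5, 5↦5, 6↦3]  zeros at y ∈ ∅
Collecting zeros: affine points = {(0, 2), (0, 3), (2, 2), (2, 5), (2, 6), (3, 3), (3, 4), (3, 5), (5, 2), (5, 3), (5, 5)}.
Total count |C(F_7)_aff| = 11.


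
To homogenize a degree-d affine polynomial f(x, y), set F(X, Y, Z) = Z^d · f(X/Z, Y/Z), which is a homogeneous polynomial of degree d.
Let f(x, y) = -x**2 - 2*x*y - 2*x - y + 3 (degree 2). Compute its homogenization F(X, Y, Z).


F(X, Y, Z) = -X**2 - 2*X*Y - 2*X*Z - Y*Z + 3*Z**2

deg(f) = 2.
Substitute x = X/Z, y = Y/Z into f, then multiply by Z^2.
  monomial -1·x^2·y^0 ↦ -1·X^2·Y^0·Z^0.
  monomial -2·x^1·y^1 ↦ -2·X^1·Y^1·Z^0.
  monomial -2·x^1·y^0 ↦ -2·X^1·Y^0·Z^1.
  monomial -1·x^0·y^1 ↦ -1·X^0·Y^1·Z^1.
  monomial 3·x^0·y^0 ↦ 3·X^0·Y^0·Z^2.
Collecting: F(X, Y, Z) = -X**2 - 2*X*Y - 2*X*Z - Y*Z + 3*Z**2.


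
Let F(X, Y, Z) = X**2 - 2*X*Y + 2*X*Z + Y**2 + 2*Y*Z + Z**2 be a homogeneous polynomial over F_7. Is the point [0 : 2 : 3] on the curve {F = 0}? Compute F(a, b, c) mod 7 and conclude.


F(0,2,3) ≡ 4 (mod 7); P is NOT on the curve.

Evaluate F(0, 2, 3) term-by-term (mod 7).
  X**2 ↦ 1·0·1·1 = 0
  -2*X*Y ↦ -2·0·2·1 = 0
  2*X*Z ↦ 2·0·1·3 = 0
  Y**2 ↦ 1·1·4·1 = 4
  2*Y*Z ↦ 2·1·2·3 = 12
  Z**2 ↦ 1·1·1·9 = 9
Sum: F(0, 2, 3) = (0) + (0) + (0) + (4) + (12) + (9) = 25.
Reducing mod 7: 25 ≡ 4 (mod 7).
Since F(a, b, c) ≡ 4 ≠ 0 (mod 7), P does NOT lie on the curve.


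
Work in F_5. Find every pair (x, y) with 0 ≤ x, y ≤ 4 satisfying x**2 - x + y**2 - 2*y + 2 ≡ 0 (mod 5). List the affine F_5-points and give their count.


Affine F_5-points: {(0, 3), (0, 4), (1, 3), (1, 4)}; count = 4.

For each of the 25 pairs (x, y) ∈ F_5², evaluate f(x, y) mod 5. Record the zeros.
  x = 0: [0↦2, 1↦1, 2↦2, 3↦0, 4↦0]  zeros at y ∈ {3, 4}
  x = 1: [0↦2, 1↦1, 2↦2, 3↦0, 4↦0]  zeros at y ∈ {3, 4}
  x = 2: [0↦4, 1↦3, 2↦4, 3↦2, 4↦2]  zeros at y ∈ ∅
  x = 3: [0↦3, 1↦2, 2↦3, 3↦1, 4↦1]  zeros at y ∈ ∅
  x = 4: [0↦4, 1↦3, 2↦4, 3↦2, 4↦2]  zeros at y ∈ ∅
Collecting zeros: affine points = {(0, 3), (0, 4), (1, 3), (1, 4)}.
Total count |C(F_5)_aff| = 4.


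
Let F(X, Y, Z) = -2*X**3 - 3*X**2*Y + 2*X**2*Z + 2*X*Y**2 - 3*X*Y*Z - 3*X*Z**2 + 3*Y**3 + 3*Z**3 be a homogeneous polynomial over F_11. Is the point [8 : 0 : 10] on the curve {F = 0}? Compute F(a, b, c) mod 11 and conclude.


F(8,0,10) ≡ 9 (mod 11); P is NOT on the curve.

Evaluate F(8, 0, 10) term-by-term (mod 11).
  -2*X**3 ↦ -2·512·1·1 = -1024
  -3*X**2*Y ↦ -3·64·0·1 = 0
  2*X**2*Z ↦ 2·64·1·10 = 1280
  2*X*Y**2 ↦ 2·8·0·1 = 0
  -3*X*Y*Z ↦ -3·8·0·10 = 0
  -3*X*Z**2 ↦ -3·8·1·100 = -2400
  3*Y**3 ↦ 3·1·0·1 = 0
  3*Z**3 ↦ 3·1·1·1000 = 3000
Sum: F(8, 0, 10) = (-1024) + (0) + (1280) + (0) + (0) + (-2400) + (0) + (3000) = 856.
Reducing mod 11: 856 ≡ 9 (mod 11).
Since F(a, b, c) ≡ 9 ≠ 0 (mod 11), P does NOT lie on the curve.


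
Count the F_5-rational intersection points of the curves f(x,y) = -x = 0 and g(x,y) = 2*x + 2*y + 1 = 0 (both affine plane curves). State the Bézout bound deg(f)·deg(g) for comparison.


Common zeros: {(0, 2)}; count = 1; Bézout bound = 1.

deg(f) = 1, deg(g) = 1, so Bézout bound = 1.
Scan x ∈ F_5. For each x, list the y ∈ F_5 with f(x, y) ≡ 0 and those with g(x, y) ≡ 0 (mod 5); the common zeros in that column are the intersection.
  x = 0: f ≡ 0 at y ∈ {0, 1, 2, 3, 4}; g ≡ 0 at y ∈ {2}; common: {2}.
  x = 1: f ≡ 0 at y ∈ ∅; g ≡ 0 at y ∈ {1}; common: ∅.
  x = 2: f ≡ 0 at y ∈ ∅; g ≡ 0 at y ∈ {0}; common: ∅.
  x = 3: f ≡ 0 at y ∈ ∅; g ≡ 0 at y ∈ {4}; common: ∅.
  x = 4: f ≡ 0 at y ∈ ∅; g ≡ 0 at y ∈ {3}; common: ∅.
Collecting: common zeros = {(0, 2)}, so the count is 1.
Comparison with the Bézout bound: 1 ≤ 1 = deg(f)·deg(g), as expected for curves with no common component (the bound is attained).


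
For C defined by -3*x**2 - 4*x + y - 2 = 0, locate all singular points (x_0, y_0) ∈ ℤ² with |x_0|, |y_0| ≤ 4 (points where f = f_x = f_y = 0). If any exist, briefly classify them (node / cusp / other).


No singular points in the scanned grid; C is smooth there.

Compute partial derivatives:
  f_x = -6*x - 4.
  f_y = 1.
f_y = 1 is a nonzero constant, so f_y never vanishes: no point (x, y) can satisfy f = f_x = f_y = 0. In particular no (x, y) ∈ {−4, ..., 4}² is singular; the curve is smooth.
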